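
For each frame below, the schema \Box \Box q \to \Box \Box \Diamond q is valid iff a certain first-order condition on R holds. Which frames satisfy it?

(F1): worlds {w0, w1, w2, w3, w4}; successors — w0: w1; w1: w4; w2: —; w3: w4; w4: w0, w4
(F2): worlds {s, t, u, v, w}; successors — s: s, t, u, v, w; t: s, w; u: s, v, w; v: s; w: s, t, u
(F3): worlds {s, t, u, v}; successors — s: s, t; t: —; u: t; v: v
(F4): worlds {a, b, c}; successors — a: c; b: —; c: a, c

Frame correspondent (Sahlqvist): \forall x \forall z (x R^2 z \to \exists w (x R^2 w \wedge zRw)) — i.e. a generalized confluence (Geach) condition.
(F1): fails — w1R²w0 but no w with w1R²w and w0Rw.
(F2): condition met.
(F3): fails — sR²t but no w with sR²w and tRw.
(F4): condition met.
Valid on: (F2), (F4).

(F2), (F4)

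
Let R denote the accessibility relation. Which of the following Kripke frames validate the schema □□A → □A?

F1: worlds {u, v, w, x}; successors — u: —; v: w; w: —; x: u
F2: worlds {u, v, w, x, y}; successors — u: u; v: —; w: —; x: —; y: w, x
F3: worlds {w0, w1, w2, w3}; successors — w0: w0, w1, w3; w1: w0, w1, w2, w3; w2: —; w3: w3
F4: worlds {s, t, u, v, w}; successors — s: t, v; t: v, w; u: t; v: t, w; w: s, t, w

F3

The schema corresponds to density: ∀x ∀y (Rxy → ∃z (Rxz ∧ Rzy)).
F1: fails — Rxu but no z with Rxz and Rzu.
F2: fails — Ryx but no z with Ryz and Rzx.
F3: holds.
F4: fails — Rtv but no z with Rtz and Rzv.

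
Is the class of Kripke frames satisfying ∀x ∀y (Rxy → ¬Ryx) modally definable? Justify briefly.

If a class were modally definable it would be closed under surjective bounded morphisms (Goldblatt–Thomason).
The 3-cycle (worlds 0,1,2 with 0→1→2→0) is asymmetric. Mapping every world to a single reflexive point • is a surjective bounded morphism, and the reflexive point is not asymmetric (R•• but asymmetry requires ¬R••).
So the class is not modally definable.

Not modally definable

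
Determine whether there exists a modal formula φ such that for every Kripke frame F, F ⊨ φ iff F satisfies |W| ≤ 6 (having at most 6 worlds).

If a class were modally definable it would be closed under disjoint unions (Goldblatt–Thomason).
Any modal formula valid on each of 7 disjoint one-world frames is valid on their disjoint union (validity is preserved under disjoint unions). Each one-world frame has |W|=1≤6, but the union has |W|=7.
Hence having at most 6 worlds is not modally definable.

Not modally definable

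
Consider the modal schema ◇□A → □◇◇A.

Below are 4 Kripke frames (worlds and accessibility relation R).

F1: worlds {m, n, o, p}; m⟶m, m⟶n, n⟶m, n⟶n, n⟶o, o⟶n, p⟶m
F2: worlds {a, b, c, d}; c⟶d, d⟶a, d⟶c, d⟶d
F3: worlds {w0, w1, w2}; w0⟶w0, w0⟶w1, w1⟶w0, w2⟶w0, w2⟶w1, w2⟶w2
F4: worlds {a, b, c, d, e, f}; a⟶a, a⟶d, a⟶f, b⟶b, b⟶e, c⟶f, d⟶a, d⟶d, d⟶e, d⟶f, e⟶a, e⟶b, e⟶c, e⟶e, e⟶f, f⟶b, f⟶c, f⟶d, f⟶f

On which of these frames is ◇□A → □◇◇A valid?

F1, F3, F4

The schema corresponds to a generalized confluence (Geach) condition: ∀x ∀y ∀z ((xRy ∧ xRz) → ∃w (yRw ∧ zR²w)).
F1: condition met.
F2: fails — dRa, dRa but no w with aRw and aR²w.
F3: condition met.
F4: condition met.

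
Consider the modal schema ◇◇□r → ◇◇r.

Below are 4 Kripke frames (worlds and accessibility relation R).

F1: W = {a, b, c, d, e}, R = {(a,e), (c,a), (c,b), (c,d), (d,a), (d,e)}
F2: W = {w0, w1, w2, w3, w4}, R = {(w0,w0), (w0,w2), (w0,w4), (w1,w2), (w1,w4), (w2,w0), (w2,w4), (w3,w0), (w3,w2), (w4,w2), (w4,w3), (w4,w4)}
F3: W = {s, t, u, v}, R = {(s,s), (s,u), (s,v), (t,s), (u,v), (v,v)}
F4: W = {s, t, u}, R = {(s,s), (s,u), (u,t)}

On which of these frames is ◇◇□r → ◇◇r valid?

Frame correspondent (Sahlqvist): ∀x ∀y (xR²y → ∃w (yRw ∧ xR²w)) — i.e. a generalized confluence (Geach) condition.
F1: fails — cR²e but no w with eRw and cR²w.
F2: satisfies the condition.
F3: satisfies the condition.
F4: fails — sR²t but no w with tRw and sR²w.
Valid on: F2, F3.

F2, F3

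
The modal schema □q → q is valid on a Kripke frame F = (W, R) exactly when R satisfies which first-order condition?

Reflexivity

Suppose □q→q is valid. At any x set V(q)={w : Rxw}. Then □q holds at x, so q holds at x, i.e. Rxx.
The converse is a direct semantic check.
So the correspondent is reflexivity.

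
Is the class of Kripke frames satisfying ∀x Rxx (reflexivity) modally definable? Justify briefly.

Yes, by □p → p

This is a Sahlqvist condition; the T axiom □p → p defines it.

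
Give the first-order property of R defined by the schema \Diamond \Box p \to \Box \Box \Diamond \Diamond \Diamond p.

This is a Sahlqvist (Geach-type) schema ◇^1□^1p → □^2◇^3p.
Minimal-valuation argument: fix x; take any y with xR^1y and any z with xR^2z. Set V(p) to the set of worlds R-reachable from y in exactly 1 step. Then □^1p holds at y, so the antecedent holds at x; validity forces ◇^3p at z, giving a w with zR^3w and yR^1w.
First-order correspondent: \forall x \forall y \forall z ((xRy \wedge x R^2 z) \to \exists w (yRw \wedge z R^3 w)).

\forall x \forall y \forall z ((xRy \wedge x R^2 z) \to \exists w (yRw \wedge z R^3 w))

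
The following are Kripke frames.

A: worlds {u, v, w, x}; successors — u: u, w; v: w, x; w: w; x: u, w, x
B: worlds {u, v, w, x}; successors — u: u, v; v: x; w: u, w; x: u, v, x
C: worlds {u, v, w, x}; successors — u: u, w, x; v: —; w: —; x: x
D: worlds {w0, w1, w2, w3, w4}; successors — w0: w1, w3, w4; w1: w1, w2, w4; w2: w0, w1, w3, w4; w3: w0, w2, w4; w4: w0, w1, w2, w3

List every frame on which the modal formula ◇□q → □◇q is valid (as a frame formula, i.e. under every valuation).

Frame correspondent (Sahlqvist): ∀x ∀y ∀z (Rxy ∧ Rxz → ∃w (Ryw ∧ Rzw)) — i.e. convergence.
A: ✓.
B: fails — Ruv and Ruu but v and u have no common successor.
C: fails — Rux and Ruw but x and w have no common successor.
D: ✓.
Valid on: A, D.

A, D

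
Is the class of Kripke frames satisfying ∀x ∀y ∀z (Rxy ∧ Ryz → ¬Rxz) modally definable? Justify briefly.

Not definable by any modal formula

Any modally definable frame class is closed under surjective bounded morphisms.
The 7-cycle (worlds a,b,c,d,e,f,g with a→b→c→d→e→f→g→a) is intransitive. Mapping every world to a single reflexive point • is a surjective bounded morphism; the reflexive point is not intransitive (R••∧R•• but R••).
So no modal formula (or set of formulas) defines exactly the intransitive frames.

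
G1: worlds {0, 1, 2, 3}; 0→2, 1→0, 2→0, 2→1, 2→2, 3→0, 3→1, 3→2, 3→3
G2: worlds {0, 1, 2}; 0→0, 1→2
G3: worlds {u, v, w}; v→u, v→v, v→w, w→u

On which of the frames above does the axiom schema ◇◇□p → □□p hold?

G2

The schema corresponds to a generalized confluence (Geach) condition: ∀x ∀y ∀z ((xR²y ∧ xR²z) → ∃w (yRw ∧ z = w)).
G1: fails — 0R²0, 0R²0 but no w with 0Rw and 0=w.
G2: holds.
G3: fails — vR²u, vR²u but no t with uRt and u=t.
Valid on: G2.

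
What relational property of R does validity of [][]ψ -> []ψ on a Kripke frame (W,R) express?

This schema is the C4 axiom.
It corresponds to density: forall x forall y (Rxy -> exists z (Rxz & Rzy)).

density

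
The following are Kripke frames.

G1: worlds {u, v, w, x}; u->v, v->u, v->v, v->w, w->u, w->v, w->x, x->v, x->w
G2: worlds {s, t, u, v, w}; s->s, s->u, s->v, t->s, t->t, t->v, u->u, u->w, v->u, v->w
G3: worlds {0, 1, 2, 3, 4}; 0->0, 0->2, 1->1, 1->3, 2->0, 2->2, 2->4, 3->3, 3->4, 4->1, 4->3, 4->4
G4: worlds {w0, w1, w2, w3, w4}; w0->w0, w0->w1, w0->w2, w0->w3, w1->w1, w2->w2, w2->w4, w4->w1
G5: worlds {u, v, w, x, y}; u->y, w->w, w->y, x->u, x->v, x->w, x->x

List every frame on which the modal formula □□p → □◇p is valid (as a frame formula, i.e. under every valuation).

G1, G3

The schema corresponds to a generalized confluence (Geach) condition: ∀x ∀z (xRz → ∃w (xR²w ∧ zRw)).
G1: satisfies the condition.
G2: fails — uRw but no w* with uR²w* and wRw*.
G3: satisfies the condition.
G4: fails — w0Rw3 but no w with w0R²w and w3Rw.
G5: fails — uRy but no t with uR²t and yRt.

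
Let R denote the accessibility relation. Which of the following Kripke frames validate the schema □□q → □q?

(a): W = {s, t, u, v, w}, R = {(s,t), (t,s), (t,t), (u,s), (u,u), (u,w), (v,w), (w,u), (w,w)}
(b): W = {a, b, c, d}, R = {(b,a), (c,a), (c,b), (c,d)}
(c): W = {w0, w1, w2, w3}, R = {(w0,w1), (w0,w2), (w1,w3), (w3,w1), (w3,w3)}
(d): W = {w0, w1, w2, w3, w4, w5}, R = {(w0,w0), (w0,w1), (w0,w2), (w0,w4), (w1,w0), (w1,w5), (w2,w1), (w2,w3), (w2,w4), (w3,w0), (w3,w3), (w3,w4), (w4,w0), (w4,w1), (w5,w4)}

Frame correspondent (Sahlqvist): ∀x ∀y (Rxy → ∃z (Rxz ∧ Rzy)) — i.e. density.
(a): ✓.
(b): fails — Rba but no z with Rbz and Rza.
(c): fails — Rw0w1 but no z with Rw0z and Rzw1.
(d): fails — Rw1w5 but no z with Rw1z and Rzw5.
Valid on: (a).

(a)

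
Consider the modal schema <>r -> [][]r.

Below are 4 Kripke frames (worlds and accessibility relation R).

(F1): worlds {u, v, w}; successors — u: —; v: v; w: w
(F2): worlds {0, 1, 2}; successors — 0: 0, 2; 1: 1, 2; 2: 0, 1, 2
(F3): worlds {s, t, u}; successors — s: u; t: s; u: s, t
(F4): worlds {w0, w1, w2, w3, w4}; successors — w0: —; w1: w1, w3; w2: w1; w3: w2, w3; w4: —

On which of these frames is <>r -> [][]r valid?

This is the axiom for a generalized confluence (Geach) condition; its first-order frame correspondent is forall x forall y forall z ((xRy & x R^2 z) -> exists w (y = w & z = w)).
(F1): ✓.
(F2): fails — 0R0, 0R²1 but 0 ≠ 1.
(F3): fails — sRu, sR²s but u ≠ s.
(F4): fails — w1Rw1, w1R²w2 but w1 ≠ w2.
Valid on: (F1).

(F1)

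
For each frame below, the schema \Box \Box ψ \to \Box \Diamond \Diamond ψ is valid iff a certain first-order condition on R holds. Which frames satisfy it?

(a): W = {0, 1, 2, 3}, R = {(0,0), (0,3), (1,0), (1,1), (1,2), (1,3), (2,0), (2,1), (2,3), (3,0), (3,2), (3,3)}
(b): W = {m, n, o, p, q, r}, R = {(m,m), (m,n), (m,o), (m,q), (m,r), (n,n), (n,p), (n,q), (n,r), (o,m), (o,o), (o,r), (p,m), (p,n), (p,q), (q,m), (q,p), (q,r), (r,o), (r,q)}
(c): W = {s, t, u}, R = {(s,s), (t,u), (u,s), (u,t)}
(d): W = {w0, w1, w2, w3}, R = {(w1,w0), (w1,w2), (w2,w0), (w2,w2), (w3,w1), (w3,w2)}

The schema corresponds to a generalized confluence (Geach) condition: \forall x \forall z (xRz \to \exists w (x R^2 w \wedge z R^2 w)).
(a): ✓.
(b): ✓.
(c): ✓.
(d): fails — w1Rw0 but no w with w1R²w and w0R²w.
Valid on: (a), (b), (c).

(a), (b), (c)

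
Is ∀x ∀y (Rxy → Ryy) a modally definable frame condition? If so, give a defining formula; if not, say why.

Yes — defined by □(□q → q)

Yes: it is shift-reflexivity, defined by the T□ schema □(□q → q).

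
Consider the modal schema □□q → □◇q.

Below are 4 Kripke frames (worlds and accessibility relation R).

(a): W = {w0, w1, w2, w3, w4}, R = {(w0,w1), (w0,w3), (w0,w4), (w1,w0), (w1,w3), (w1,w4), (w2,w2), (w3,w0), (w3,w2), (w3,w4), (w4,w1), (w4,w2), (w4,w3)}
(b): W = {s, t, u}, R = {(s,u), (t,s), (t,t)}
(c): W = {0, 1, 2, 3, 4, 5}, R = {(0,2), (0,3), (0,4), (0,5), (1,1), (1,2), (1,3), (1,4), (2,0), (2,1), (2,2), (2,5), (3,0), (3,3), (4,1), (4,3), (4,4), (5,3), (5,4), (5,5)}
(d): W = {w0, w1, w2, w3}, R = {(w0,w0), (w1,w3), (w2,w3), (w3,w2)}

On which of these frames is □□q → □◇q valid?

Frame correspondent (Sahlqvist): ∀x ∀z (xRz → ∃w (xR²w ∧ zRw)) — i.e. a generalized confluence (Geach) condition.
(a): satisfies the condition.
(b): fails — sRu but no w with sR²w and uRw.
(c): satisfies the condition.
(d): satisfies the condition.
Valid on: (a), (c), (d).

(a), (c), (d)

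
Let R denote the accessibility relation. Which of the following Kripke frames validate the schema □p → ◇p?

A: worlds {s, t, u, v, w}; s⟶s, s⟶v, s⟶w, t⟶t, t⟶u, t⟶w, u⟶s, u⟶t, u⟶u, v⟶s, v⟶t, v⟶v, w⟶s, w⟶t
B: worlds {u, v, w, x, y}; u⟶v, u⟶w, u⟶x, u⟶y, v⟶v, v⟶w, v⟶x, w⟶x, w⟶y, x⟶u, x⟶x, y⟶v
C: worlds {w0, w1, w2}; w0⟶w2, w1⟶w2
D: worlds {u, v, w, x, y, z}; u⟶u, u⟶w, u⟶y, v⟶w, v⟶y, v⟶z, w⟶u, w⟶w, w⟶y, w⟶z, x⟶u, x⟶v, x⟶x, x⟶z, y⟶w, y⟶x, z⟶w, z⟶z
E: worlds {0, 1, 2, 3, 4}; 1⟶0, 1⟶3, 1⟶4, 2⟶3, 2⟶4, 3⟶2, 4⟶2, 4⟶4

A, B, D

Frame correspondent (Sahlqvist): ∀x ∃y Rxy — i.e. seriality.
A: holds.
B: holds.
C: fails — world w2 has no successor.
D: holds.
E: fails — world 0 has no successor.
Valid on: A, B, D.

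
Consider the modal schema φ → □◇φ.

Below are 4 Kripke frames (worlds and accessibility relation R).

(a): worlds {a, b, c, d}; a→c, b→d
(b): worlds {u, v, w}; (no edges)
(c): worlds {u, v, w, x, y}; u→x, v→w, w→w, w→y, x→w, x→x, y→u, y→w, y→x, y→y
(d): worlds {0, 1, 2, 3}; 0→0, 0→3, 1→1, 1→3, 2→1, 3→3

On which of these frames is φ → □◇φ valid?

The schema corresponds to symmetry: ∀x ∀y (Rxy → Ryx).
(a): fails — Rac but not Rca.
(b): satisfies the condition.
(c): fails — Rxw but not Rwx.
(d): fails — R21 but not R12.

(b)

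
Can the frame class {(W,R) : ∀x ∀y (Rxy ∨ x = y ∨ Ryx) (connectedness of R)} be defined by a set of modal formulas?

Not modally definable

Modal frame validity is preserved under disjoint unions.
Take 3 disjoint single-world reflexive frames: each is trivially connected, but their disjoint union has 3 worlds with no edge between distinct components, so it is not connected.
So the class is not modally definable.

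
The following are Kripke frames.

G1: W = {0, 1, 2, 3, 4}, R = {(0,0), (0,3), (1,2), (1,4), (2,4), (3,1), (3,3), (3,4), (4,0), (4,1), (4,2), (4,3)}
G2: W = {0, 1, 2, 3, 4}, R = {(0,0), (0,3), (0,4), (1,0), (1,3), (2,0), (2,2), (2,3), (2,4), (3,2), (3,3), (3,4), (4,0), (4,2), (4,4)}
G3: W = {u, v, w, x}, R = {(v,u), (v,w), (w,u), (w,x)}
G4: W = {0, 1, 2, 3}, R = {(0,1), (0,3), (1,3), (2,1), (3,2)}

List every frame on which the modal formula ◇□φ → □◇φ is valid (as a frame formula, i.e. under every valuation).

Frame correspondent (Sahlqvist): ∀x ∀y ∀z (Rxy ∧ Rxz → ∃w (Ryw ∧ Rzw)) — i.e. convergence.
G1: fails — R12 and R14 but 2 and 4 have no common successor.
G2: condition met.
G3: fails — Rvu and Rvu but u and u have no common successor.
G4: fails — R01 and R03 but 1 and 3 have no common successor.

G2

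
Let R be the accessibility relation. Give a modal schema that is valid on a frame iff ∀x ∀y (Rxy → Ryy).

This is shift-reflexivity; the standard corresponding axiom is T□: □(□ψ → ψ).
Suppose □(□ψ→ψ) is valid. Take Rxy and set V(ψ)={w : Ryw}. Then at y, □ψ holds; since □(□ψ→ψ) at x, □ψ→ψ at y, so ψ at y, i.e. Ryy.

□(□ψ → ψ)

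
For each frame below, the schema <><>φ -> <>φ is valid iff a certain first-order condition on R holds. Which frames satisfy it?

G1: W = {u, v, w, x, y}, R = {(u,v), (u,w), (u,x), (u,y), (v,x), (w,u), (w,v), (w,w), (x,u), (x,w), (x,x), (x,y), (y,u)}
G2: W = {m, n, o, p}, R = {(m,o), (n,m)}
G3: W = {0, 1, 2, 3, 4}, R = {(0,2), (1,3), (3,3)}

G3

Frame correspondent (Sahlqvist): forall x forall y forall z (Rxy & Ryz -> Rxz) — i.e. transitivity.
G1: fails — Rxw and Rwv but not Rxv.
G2: fails — Rnm and Rmo but not Rno.
G3: holds.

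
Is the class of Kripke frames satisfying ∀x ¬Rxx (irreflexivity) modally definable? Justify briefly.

If a class were modally definable it would be closed under surjective bounded morphisms (Goldblatt–Thomason).
The 4-cycle (worlds 0,1,2,3 with 0→1→2→3→0) is irreflexive, and the map sending every world to a single reflexive point • is a surjective bounded morphism (forth: every edge maps to (•,•); back: every world has a successor). So any modal formula valid on the 4-cycle is also valid on the reflexive point, which is not irreflexive.
Hence irreflexivity is not modally definable.

No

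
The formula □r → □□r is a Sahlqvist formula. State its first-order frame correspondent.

Transitivity

Suppose □r→□□r is valid. Take Rxy, Ryz and set V(r)={w : Rxw}. Then □r at x, so □□r at x, so □r at y, so r at z, i.e. Rxz.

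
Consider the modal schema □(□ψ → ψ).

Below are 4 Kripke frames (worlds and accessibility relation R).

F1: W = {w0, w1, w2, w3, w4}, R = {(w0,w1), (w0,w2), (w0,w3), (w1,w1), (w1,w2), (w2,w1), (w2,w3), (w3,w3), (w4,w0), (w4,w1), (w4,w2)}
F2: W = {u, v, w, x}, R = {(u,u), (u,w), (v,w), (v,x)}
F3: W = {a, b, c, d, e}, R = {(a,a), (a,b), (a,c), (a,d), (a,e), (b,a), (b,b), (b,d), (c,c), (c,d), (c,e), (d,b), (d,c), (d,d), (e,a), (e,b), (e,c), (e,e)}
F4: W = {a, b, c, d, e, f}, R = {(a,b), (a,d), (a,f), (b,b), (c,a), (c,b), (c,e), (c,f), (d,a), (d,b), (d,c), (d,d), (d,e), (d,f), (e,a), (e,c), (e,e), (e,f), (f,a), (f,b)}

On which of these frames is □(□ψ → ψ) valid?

F3

The schema corresponds to shift-reflexivity: ∀x ∀y (Rxy → Ryy).
F1: fails — Rw1w2 but not Rw2w2.
F2: fails — Rvx but not Rxx.
F3: holds.
F4: fails — Rdf but not Rff.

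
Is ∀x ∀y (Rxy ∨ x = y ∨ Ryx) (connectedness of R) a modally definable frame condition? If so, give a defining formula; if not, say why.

Any modally definable frame class is closed under disjoint unions.
Take 3 disjoint single-world reflexive frames: each is trivially connected, but their disjoint union has 3 worlds with no edge between distinct components, so it is not connected.
Hence connectedness of R is not modally definable.

No — not modally definable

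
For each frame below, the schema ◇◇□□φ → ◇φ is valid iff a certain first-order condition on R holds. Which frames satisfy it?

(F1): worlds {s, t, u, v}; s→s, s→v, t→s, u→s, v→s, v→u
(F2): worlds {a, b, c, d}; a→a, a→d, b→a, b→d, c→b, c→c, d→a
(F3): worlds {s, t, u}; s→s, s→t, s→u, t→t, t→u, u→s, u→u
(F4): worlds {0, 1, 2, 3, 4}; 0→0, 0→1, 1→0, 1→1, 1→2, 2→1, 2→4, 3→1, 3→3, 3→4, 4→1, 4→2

(F1), (F3), (F4)

The schema corresponds to a generalized confluence (Geach) condition: ∀x ∀y (xR²y → ∃w (yR²w ∧ xRw)).
(F1): satisfies the condition.
(F2): fails — cR²a but no w with aR²w and cRw.
(F3): satisfies the condition.
(F4): satisfies the condition.
Valid on: (F1), (F3), (F4).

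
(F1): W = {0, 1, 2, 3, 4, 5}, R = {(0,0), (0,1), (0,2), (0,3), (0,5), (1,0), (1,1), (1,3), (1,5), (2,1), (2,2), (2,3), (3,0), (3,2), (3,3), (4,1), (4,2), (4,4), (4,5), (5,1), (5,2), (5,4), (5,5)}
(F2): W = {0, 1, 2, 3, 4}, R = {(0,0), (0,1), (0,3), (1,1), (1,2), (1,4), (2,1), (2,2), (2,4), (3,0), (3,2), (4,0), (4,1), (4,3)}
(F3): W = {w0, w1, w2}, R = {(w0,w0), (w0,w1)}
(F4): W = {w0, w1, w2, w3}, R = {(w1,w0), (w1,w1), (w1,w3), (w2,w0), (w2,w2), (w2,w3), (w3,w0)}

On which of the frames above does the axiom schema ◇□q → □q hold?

This is the axiom for the Euclidean property; its first-order frame correspondent is ∀x ∀y ∀z (Rxy ∧ Rxz → Ryz).
(F1): fails — R01 and R02 but not R12.
(F2): fails — R01 and R00 but not R10.
(F3): fails — Rw0w1 and Rw0w1 but not Rw1w1.
(F4): fails — Rw1w0 and Rw1w1 but not Rw0w1.
Valid on no frame.

none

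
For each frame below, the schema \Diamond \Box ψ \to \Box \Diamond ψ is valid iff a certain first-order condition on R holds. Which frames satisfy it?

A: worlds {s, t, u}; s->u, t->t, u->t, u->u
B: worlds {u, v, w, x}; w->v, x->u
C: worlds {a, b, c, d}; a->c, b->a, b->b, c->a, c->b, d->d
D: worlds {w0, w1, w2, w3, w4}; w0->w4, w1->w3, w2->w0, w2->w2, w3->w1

A

Frame correspondent (Sahlqvist): \forall x \forall y \forall z (Rxy \wedge Rxz \to \exists w (Ryw \wedge Rzw)) — i.e. convergence.
A: satisfies the condition.
B: fails — Rwv and Rwv but v and v have no common successor.
C: fails — Rbb and Rba but b and a have no common successor.
D: fails — Rw0w4 and Rw0w4 but w4 and w4 have no common successor.
Valid on: A.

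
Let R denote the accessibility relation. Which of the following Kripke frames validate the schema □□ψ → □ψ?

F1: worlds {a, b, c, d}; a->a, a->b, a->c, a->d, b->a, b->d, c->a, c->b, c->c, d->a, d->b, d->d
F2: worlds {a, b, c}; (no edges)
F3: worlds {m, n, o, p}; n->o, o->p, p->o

Frame correspondent (Sahlqvist): ∀x ∀y (Rxy → ∃z (Rxz ∧ Rzy)) — i.e. density.
F1: satisfies the condition.
F2: satisfies the condition.
F3: fails — Rno but no z with Rnz and Rzo.

F1, F2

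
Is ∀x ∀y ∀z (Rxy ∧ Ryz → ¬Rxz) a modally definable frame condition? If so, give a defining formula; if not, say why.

Any modally definable frame class is closed under surjective bounded morphisms.
The 3-cycle (worlds w0,w1,w2 with w0→w1→w2→w0) is intransitive. Mapping every world to a single reflexive point • is a surjective bounded morphism; the reflexive point is not intransitive (R••∧R•• but R••).
So no modal formula (or set of formulas) defines exactly the intransitive frames.

Not modally definable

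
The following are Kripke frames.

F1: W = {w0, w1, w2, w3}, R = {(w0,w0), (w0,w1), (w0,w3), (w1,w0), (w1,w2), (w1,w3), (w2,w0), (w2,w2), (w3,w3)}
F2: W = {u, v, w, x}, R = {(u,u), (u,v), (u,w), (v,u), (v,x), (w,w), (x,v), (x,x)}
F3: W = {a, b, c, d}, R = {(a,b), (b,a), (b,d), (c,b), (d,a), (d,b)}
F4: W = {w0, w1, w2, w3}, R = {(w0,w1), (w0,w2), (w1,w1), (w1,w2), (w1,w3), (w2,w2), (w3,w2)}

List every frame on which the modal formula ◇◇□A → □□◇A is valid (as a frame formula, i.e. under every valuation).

F4

This is the axiom for a generalized confluence (Geach) condition; its first-order frame correspondent is ∀x ∀y ∀z ((xR²y ∧ xR²z) → ∃w (yRw ∧ zRw)).
F1: fails — w0R²w2, w0R²w3 but no w with w2Rw and w3Rw.
F2: fails — uR²v, uR²w but no t with vRt and wRt.
F3: fails — bR²a, bR²b but no w with aRw and bRw.
F4: ✓.
Valid on: F4.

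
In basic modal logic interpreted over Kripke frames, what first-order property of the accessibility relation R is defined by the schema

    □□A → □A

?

Suppose □□A→□A is valid. Take Rxy and set V(A)={w : xR²w}. Then □□A at x, so □A at x, so A at y, i.e. ∃z(Rxz∧Rzy).
The converse is a direct semantic check.
Frame condition: ∀x ∀y (Rxy → ∃z (Rxz ∧ Rzy)).

Density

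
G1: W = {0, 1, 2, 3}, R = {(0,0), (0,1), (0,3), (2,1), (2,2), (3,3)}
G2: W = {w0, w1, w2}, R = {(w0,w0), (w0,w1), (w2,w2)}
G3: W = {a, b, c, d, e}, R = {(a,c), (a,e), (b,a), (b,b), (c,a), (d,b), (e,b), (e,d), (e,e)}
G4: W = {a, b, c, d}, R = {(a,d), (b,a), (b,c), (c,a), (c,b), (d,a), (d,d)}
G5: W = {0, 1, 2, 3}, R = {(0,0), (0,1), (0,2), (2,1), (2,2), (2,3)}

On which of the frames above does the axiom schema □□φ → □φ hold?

G1, G2, G5

Frame correspondent (Sahlqvist): ∀x ∀y (Rxy → ∃z (Rxz ∧ Rzy)) — i.e. density.
G1: condition met.
G2: condition met.
G3: fails — Rac but no z with Raz and Rzc.
G4: fails — Rbc but no z with Rbz and Rzc.
G5: condition met.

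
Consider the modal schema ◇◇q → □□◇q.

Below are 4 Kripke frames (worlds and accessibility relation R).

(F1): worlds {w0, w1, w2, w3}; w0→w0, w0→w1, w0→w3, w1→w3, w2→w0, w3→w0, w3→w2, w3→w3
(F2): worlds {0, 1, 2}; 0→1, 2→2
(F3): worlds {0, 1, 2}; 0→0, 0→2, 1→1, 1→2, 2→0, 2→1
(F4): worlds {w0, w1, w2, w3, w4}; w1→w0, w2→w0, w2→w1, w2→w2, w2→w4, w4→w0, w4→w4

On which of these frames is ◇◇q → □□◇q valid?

(F2)

Frame correspondent (Sahlqvist): ∀x ∀y ∀z ((xR²y ∧ xR²z) → ∃w (y = w ∧ zRw)) — i.e. a generalized confluence (Geach) condition.
(F1): fails — w0R²w0, w0R²w1 but no w with w0=w and w1Rw.
(F2): satisfies the condition.
(F3): fails — 0R²0, 0R²1 but no w with 0=w and 1Rw.
(F4): fails — w2R²w0, w2R²w0 but no w with w0=w and w0Rw.
Valid on: (F2).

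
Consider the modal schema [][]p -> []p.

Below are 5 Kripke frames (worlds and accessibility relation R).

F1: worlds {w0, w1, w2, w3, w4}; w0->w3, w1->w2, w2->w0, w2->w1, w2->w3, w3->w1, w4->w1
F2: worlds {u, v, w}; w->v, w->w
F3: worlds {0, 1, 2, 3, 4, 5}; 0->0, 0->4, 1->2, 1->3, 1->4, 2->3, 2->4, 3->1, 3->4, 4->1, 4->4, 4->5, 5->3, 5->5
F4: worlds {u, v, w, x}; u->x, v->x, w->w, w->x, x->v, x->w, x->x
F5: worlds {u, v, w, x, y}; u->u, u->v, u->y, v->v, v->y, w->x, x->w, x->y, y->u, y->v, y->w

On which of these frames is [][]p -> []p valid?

F2, F4

This is the axiom for density; its first-order frame correspondent is forall x forall y (Rxy -> exists z (Rxz & Rzy)).
F1: fails — Rw1w2 but no z with Rw1z and Rzw2.
F2: holds.
F3: fails — R12 but no z with R1z and Rz2.
F4: holds.
F5: fails — Rwx but no z with Rwz and Rzx.
Valid on: F2, F4.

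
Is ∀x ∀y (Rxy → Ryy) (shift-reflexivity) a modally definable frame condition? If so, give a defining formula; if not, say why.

The condition is shift-reflexivity. A defining modal formula is □(□p → p).
Suppose □(□p→p) is valid. Take Rxy and set V(p)={w : Ryw}. Then at y, □p holds; since □(□p→p) at x, □p→p at y, so p at y, i.e. Ryy.

Definable; □(□p → p) defines it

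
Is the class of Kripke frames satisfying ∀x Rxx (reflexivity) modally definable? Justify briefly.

Yes, by □q → q

The condition is reflexivity. A defining modal formula is □q → q.
Suppose □q→q is valid. At any x set V(q)={w : Rxw}. Then □q holds at x, so q holds at x, i.e. Rxx.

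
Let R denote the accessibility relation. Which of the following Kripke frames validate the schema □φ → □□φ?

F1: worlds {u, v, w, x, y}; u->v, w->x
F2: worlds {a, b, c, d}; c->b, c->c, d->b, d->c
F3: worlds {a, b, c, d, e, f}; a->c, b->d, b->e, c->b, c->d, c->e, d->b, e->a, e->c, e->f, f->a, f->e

F1, F2

Frame correspondent (Sahlqvist): ∀x ∀y ∀z (Rxy ∧ Ryz → Rxz) — i.e. transitivity.
F1: satisfies the condition.
F2: satisfies the condition.
F3: fails — Rfa and Rac but not Rfc.
Valid on: F1, F2.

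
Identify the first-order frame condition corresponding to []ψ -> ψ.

Suppose □ψ→ψ is valid. At any x set V(ψ)={w : Rxw}. Then □ψ holds at x, so ψ holds at x, i.e. Rxx.
Conversely, on a frame with reflexivity the schema holds at every world under every valuation.
So the correspondent is reflexivity.

reflexivity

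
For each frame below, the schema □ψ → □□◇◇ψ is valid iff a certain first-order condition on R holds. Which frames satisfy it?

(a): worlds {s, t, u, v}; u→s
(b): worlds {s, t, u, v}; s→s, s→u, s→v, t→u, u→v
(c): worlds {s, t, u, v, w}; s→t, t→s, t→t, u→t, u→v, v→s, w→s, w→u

(a)

Frame correspondent (Sahlqvist): ∀x ∀z (xR²z → ∃w (xRw ∧ zR²w)) — i.e. a generalized confluence (Geach) condition.
(a): condition met.
(b): fails — sR²u but no w with sRw and uR²w.
(c): fails — wR²v but no w* with wRw* and vR²w*.
Valid on: (a).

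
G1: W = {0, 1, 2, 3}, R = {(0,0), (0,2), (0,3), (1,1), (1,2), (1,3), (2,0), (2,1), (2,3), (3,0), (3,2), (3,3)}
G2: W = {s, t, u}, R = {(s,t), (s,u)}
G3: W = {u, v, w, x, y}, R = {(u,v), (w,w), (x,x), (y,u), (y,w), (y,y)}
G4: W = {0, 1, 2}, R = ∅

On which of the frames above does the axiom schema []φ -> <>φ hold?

G1

Frame correspondent (Sahlqvist): forall x exists y Rxy — i.e. seriality.
G1: condition met.
G2: fails — world t has no successor.
G3: fails — world v has no successor.
G4: fails — world 0 has no successor.
Valid on: G1.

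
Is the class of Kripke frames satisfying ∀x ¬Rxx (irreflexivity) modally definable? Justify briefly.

If a class were modally definable it would be closed under surjective bounded morphisms (Goldblatt–Thomason).
The 3-cycle (worlds w0,w1,w2 with w0→w1→w2→w0) is irreflexive, and the map sending every world to a single reflexive point • is a surjective bounded morphism (forth: every edge maps to (•,•); back: every world has a successor). So any modal formula valid on the 3-cycle is also valid on the reflexive point, which is not irreflexive.
So no modal formula (or set of formulas) defines exactly the irreflexive frames.

Not definable by any modal formula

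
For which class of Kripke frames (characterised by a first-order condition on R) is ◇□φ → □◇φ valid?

Suppose ◇□φ→□◇φ is valid. Take Rxy, Rxz and set V(φ)={w : Ryw}. Then □φ at y so ◇□φ at x, so □◇φ at x, so ◇φ at z, giving w with Rzw and Ryw.

convergence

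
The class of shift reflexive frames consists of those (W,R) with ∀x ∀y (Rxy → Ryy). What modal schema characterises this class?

□(□p → p)

A defining formula is □(□p → p) (the T□ axiom).
Suppose □(□p→p) is valid. Take Rxy and set V(p)={w : Ryw}. Then at y, □p holds; since □(□p→p) at x, □p→p at y, so p at y, i.e. Ryy.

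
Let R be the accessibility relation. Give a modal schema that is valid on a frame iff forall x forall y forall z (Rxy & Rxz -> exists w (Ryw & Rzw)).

This is convergence; the standard corresponding axiom is .2: ◇□ψ → □◇ψ.
Suppose ◇□ψ→□◇ψ is valid. Take Rxy, Rxz and set V(ψ)={w : Ryw}. Then □ψ at y so ◇□ψ at x, so □◇ψ at x, so ◇ψ at z, giving w with Rzw and Ryw.

◇□ψ → □◇ψ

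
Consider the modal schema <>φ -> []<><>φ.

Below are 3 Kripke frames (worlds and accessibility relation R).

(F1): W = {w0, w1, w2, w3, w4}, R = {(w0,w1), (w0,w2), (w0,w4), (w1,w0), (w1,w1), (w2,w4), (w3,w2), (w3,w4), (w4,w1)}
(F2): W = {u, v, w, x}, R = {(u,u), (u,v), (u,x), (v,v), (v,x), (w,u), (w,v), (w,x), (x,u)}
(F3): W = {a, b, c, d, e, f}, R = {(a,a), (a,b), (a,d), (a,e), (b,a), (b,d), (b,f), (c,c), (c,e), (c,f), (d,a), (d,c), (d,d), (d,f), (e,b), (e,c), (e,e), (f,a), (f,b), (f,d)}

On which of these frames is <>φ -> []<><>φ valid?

This is the axiom for a generalized confluence (Geach) condition; its first-order frame correspondent is forall x forall y forall z ((xRy & xRz) -> exists w (y = w & z R^2 w)).
(F1): fails — w0Rw2, w0Rw2 but no w with w2=w and w2R²w.
(F2): satisfies the condition.
(F3): satisfies the condition.

(F2), (F3)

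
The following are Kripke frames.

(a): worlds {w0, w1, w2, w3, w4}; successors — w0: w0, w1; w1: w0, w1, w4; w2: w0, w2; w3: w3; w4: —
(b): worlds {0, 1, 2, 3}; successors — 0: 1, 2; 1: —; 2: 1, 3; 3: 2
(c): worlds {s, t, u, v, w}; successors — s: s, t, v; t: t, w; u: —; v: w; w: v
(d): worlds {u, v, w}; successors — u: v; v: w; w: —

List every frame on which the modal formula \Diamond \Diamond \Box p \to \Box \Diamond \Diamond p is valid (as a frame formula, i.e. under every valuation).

none

This is the axiom for a generalized confluence (Geach) condition; its first-order frame correspondent is \forall x \forall y \forall z ((x R^2 y \wedge xRz) \to \exists w (yRw \wedge z R^2 w)).
(a): fails — w0R²w4, w0Rw0 but no w with w4Rw and w0R²w.
(b): fails — 0R²1, 0R1 but no w with 1Rw and 1R²w.
(c): fails — sR²t, sRv but no w* with tRw* and vR²w*.
(d): fails — uR²w, uRv but no t with wRt and vR²t.
Valid on no frame.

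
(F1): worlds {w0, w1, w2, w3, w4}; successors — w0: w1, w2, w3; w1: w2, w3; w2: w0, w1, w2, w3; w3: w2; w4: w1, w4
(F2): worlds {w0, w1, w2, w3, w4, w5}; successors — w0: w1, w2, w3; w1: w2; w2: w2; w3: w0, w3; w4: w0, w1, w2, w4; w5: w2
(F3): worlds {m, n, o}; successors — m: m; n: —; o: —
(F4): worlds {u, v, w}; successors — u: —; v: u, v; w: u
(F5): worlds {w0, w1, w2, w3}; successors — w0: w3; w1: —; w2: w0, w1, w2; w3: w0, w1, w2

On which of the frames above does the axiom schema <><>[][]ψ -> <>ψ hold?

Frame correspondent (Sahlqvist): forall x forall y (x R^2 y -> exists w (y R^2 w & xRw)) — i.e. a generalized confluence (Geach) condition.
(F1): condition met.
(F2): fails — w3R²w1 but no w with w1R²w and w3Rw.
(F3): condition met.
(F4): fails — vR²u but no t with uR²t and vRt.
(F5): fails — w0R²w0 but no w with w0R²w and w0Rw.

(F1), (F3)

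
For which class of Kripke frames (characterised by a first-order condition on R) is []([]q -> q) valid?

Shift-reflexivity

This is the T□ axiom.
Its frame correspondent is shift-reflexivity — forall x forall y (Rxy -> Ryy).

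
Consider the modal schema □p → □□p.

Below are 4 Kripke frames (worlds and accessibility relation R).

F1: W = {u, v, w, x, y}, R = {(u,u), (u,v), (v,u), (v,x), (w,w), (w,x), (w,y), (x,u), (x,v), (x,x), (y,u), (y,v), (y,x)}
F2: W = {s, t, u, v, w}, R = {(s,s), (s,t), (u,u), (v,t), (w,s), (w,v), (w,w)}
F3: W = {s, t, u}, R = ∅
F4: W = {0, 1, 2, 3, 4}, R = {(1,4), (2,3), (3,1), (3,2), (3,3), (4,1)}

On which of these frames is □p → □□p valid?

Frame correspondent (Sahlqvist): ∀x ∀y ∀z (Rxy ∧ Ryz → Rxz) — i.e. transitivity.
F1: fails — Ruv and Rvx but not Rux.
F2: fails — Rwv and Rvt but not Rwt.
F3: ✓.
F4: fails — R31 and R14 but not R34.

F3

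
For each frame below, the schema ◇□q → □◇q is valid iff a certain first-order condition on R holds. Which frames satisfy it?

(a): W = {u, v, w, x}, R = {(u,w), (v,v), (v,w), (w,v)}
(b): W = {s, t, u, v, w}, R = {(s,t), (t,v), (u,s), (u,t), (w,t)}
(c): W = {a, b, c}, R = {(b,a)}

(a)

The schema corresponds to convergence: ∀x ∀y ∀z (Rxy ∧ Rxz → ∃w (Ryw ∧ Rzw)).
(a): ✓.
(b): fails — Rtv and Rtv but v and v have no common successor.
(c): fails — Rba and Rba but a and a have no common successor.
Valid on: (a).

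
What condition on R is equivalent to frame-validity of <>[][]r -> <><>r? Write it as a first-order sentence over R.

This is a Sahlqvist (Geach-type) schema ◇^1□^2r → □^0◇^2r.
First-order correspondent: forall x forall y (xRy -> exists w (y R^2 w & x R^2 w)).

forall x forall y (xRy -> exists w (y R^2 w & x R^2 w))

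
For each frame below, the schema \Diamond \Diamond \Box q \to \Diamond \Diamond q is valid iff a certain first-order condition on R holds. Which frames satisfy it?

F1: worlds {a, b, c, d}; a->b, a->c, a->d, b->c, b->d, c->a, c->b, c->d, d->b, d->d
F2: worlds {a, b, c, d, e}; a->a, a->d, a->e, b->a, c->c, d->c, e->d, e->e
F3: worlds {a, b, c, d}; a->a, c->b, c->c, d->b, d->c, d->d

This is the axiom for a generalized confluence (Geach) condition; its first-order frame correspondent is \forall x \forall y (x R^2 y \to \exists w (yRw \wedge x R^2 w)).
F1: condition met.
F2: fails — bR²d but no w with dRw and bR²w.
F3: fails — cR²b but no w with bRw and cR²w.
Valid on: F1.

F1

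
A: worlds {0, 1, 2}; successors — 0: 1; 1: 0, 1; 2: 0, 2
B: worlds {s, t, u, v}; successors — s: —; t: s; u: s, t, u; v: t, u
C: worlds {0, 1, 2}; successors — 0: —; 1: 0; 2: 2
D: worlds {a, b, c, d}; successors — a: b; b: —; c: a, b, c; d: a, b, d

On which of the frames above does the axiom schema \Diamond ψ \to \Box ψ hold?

C

This is the axiom for partial functionality; its first-order frame correspondent is \forall x \forall y \forall z (Rxy \wedge Rxz \to y = z).
A: fails — 1 sees both 0 and 1.
B: fails — u sees both s and t.
C: holds.
D: fails — c sees both a and b.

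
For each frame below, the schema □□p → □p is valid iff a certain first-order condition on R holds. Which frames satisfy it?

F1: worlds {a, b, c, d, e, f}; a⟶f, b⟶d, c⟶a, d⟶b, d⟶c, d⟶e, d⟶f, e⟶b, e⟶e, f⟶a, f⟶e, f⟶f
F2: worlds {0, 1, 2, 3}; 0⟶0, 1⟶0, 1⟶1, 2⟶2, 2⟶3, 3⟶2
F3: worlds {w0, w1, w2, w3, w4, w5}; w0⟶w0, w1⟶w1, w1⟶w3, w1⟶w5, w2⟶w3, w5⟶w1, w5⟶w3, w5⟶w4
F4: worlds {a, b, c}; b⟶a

Frame correspondent (Sahlqvist): ∀x ∀y (Rxy → ∃z (Rxz ∧ Rzy)) — i.e. density.
F1: fails — Rdc but no z with Rdz and Rzc.
F2: holds.
F3: fails — Rw5w4 but no z with Rw5z and Rzw4.
F4: fails — Rba but no z with Rbz and Rza.
Valid on: F2.

F2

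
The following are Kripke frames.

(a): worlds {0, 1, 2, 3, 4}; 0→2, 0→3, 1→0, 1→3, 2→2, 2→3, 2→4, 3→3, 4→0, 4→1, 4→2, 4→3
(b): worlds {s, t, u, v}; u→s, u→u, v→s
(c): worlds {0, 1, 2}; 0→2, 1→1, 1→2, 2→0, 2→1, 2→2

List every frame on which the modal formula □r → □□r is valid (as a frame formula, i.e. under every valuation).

(b)

The schema corresponds to transitivity: ∀x ∀y ∀z (Rxy ∧ Ryz → Rxz).
(a): fails — R10 and R02 but not R12.
(b): ✓.
(c): fails — R02 and R20 but not R00.
Valid on: (b).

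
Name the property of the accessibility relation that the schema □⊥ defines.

emptiness of R: ∀x ∀y ¬Rxy

□⊥ is valid iff no world has any successor (otherwise □⊥ fails at any world with one).
The converse is a direct semantic check.
So the correspondent is emptiness of R.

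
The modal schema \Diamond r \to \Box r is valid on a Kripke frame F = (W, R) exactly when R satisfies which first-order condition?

This is the CD axiom.
It corresponds to partial functionality: \forall x \forall y \forall z (Rxy \wedge Rxz \to y = z).

partial functionality: \forall x \forall y \forall z (Rxy \wedge Rxz \to y = z)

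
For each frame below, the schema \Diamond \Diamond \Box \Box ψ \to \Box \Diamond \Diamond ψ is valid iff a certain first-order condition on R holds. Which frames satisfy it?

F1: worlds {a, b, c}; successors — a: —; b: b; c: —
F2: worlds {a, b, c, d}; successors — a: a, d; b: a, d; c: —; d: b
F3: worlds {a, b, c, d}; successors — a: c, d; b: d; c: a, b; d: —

This is the axiom for a generalized confluence (Geach) condition; its first-order frame correspondent is \forall x \forall y \forall z ((x R^2 y \wedge xRz) \to \exists w (y R^2 w \wedge z R^2 w)).
F1: condition met.
F2: condition met.
F3: fails — aR²a, aRc but no w with aR²w and cR²w.
Valid on: F1, F2.

F1, F2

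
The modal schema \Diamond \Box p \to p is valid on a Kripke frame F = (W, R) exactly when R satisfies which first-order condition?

symmetry

This is frame-equivalent to p → □◇p (substitute ¬p for p and contrapose).
Suppose p→□◇p is valid. Take Rxy and set V(p)={x}. Then p at x, so □◇p at x, so ◇p at y, so some z with Ryz has p; z=x, i.e. Ryx.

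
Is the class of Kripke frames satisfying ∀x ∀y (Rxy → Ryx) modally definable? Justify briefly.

Definable; p → □◇p defines it

This is a Sahlqvist condition; the B axiom p → □◇p defines it.
Suppose p→□◇p is valid. Take Rxy and set V(p)={x}. Then p at x, so □◇p at x, so ◇p at y, so some z with Ryz has p; z=x, i.e. Ryx.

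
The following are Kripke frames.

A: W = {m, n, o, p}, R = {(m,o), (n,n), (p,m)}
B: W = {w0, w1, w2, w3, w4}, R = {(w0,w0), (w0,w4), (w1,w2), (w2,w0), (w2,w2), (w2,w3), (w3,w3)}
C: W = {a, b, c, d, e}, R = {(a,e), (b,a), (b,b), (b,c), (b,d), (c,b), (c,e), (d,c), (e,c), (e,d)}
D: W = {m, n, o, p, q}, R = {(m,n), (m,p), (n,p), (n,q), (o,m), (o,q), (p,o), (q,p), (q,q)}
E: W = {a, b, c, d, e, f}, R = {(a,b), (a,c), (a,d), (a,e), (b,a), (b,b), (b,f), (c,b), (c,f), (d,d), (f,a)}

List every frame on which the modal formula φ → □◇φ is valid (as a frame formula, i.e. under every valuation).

This is the axiom for symmetry; its first-order frame correspondent is ∀x ∀y (Rxy → Ryx).
A: fails — Rpm but not Rmp.
B: fails — Rw1w2 but not Rw2w1.
C: fails — Rdc but not Rcd.
D: fails — Rom but not Rmo.
E: fails — Rcf but not Rfc.
Valid on no frame.

none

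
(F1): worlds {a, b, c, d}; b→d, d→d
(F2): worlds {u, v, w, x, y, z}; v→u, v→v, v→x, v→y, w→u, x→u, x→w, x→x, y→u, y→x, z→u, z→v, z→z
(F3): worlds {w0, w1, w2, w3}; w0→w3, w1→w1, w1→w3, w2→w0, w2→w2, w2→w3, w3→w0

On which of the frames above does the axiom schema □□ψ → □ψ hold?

(F1)

Frame correspondent (Sahlqvist): ∀x ∀y (Rxy → ∃z (Rxz ∧ Rzy)) — i.e. density.
(F1): holds.
(F2): fails — Rwu but no t with Rwt and Rtu.
(F3): fails — Rw3w0 but no z with Rw3z and Rzw0.
Valid on: (F1).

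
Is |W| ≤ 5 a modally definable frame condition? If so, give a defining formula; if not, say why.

Modal frame validity is preserved under disjoint unions.
Any modal formula valid on each of 6 disjoint one-world frames is valid on their disjoint union (validity is preserved under disjoint unions). Each one-world frame has |W|=1≤5, but the union has |W|=6.
Hence having at most 5 worlds is not modally definable.

No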